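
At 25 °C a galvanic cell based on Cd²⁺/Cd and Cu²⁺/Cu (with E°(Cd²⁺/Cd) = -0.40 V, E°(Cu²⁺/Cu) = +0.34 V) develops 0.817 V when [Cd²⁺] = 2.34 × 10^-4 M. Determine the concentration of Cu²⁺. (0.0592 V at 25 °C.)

0.093 M

From the Nernst equation, log Q = n(E° − E)/0.0592 = 2(0.74 − 0.817)/0.0592 = -2.601, so Q = 0.00250.
With Q = [Cd²⁺]/[Cu²⁺] and the known concentrations, [Cu²⁺] in the denominator gives [Cu²⁺] = 0.093 M.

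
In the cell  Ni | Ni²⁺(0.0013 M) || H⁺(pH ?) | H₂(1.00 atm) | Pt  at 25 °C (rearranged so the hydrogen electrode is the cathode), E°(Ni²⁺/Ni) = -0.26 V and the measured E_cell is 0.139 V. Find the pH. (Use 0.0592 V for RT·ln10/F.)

E°_cell = 0.26 V and n = 2.
log Q = n(E° − E)/0.0592 = 2×(0.26 − 0.139)/0.0592 = 4.088.
With Q = [Ni²⁺]·P(H₂) / [H⁺]^2, solving for [H⁺] gives log[H⁺] = -3.487, so pH = 3.49.

pH = 3.49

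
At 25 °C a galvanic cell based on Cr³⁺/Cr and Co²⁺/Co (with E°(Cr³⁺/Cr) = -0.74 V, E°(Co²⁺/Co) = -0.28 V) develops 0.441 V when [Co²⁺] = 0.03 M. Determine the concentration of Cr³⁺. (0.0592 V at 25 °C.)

0.048 M

From the Nernst equation, log Q = n(E° − E)/0.0592 = 6(0.46 − 0.441)/0.0592 = 1.926, so Q = 84.3.
With Q = [Cr³⁺]^2/[Co²⁺]^3 and the known concentrations, [Cr³⁺]^2 in the numerator gives [Cr³⁺] = 0.048 M.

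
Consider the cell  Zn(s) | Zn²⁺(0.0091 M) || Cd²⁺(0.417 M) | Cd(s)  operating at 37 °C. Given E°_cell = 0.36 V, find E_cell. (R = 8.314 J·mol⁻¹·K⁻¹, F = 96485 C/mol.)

Balancing electrons gives n = 2; the reaction quotient is Q = [Zn²⁺]/[Cd²⁺] = 0.0218.
E = E° − (RT/nF) ln Q = 0.36 − (8.314×310)/(2×96485) × (-3.825) = 0.360 + 0.051 = 0.411 V.

0.411 V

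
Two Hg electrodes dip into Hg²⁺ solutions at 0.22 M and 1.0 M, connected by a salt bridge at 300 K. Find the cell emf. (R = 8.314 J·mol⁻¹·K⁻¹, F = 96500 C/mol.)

Both half-cells are Hg²⁺/Hg, so E°_cell = 0. The concentrated side is the cathode; the cell reaction moves Hg²⁺ from high to low concentration with n = 2.
Q = [Hg²⁺]_dilute/[Hg²⁺]_conc = 0.22/1.0 = 0.220.
E = 0 − (RT/nF) ln Q = −((8.314×300)/(2×96500))(-1.514) = 0.0196 V.

0.020 V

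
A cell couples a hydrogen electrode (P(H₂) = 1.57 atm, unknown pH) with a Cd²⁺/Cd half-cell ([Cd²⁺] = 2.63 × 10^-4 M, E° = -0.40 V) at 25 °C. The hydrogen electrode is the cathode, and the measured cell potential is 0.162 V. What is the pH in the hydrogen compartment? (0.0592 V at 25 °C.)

E°_cell = 0.40 V and n = 2.
log Q = n(E° − E)/0.0592 = 2×(0.40 − 0.162)/0.0592 = 8.041.
With Q = [Cd²⁺]·P(H₂) / [H⁺]^2, solving for [H⁺] gives log[H⁺] = -5.712, so pH = 5.71.

pH = 5.71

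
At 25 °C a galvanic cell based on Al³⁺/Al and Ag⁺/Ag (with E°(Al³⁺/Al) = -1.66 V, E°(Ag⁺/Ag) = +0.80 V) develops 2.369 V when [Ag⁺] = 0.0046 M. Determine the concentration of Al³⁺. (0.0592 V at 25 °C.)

From the Nernst equation, log Q = n(E° − E)/0.0592 = 3(2.46 − 2.369)/0.0592 = 4.611, so Q = 4.09 × 10^4.
With Q = [Al³⁺]/[Ag⁺]^3 and the known concentrations, [Al³⁺] in the numerator gives [Al³⁺] = 0.004 M.

0.004 M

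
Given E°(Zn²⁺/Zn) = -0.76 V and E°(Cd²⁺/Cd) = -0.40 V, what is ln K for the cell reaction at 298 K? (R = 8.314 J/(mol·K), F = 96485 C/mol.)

E°_cell = -0.40 − (-0.76) = 0.36 V, with n = 2 electrons transferred.
At equilibrium E = 0, so the Nernst equation gives ln K = nFE°/RT = (2)(96485)(0.36)/((8.314)(298)) = 28.04.

ln K = 28.0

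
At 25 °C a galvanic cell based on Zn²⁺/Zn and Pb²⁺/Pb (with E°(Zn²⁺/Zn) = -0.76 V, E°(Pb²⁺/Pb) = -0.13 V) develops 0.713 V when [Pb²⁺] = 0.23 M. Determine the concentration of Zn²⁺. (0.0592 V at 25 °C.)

From the Nernst equation, log Q = n(E° − E)/0.0592 = 2(0.63 − 0.713)/0.0592 = -2.804, so Q = 0.00157.
With Q = [Zn²⁺]/[Pb²⁺] and the known concentrations, [Zn²⁺] in the numerator gives [Zn²⁺] = 3.6 × 10^-4 M.

3.6 × 10^-4 M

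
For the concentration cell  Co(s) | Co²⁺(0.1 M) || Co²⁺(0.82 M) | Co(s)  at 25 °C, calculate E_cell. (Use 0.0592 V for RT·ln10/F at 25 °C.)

Both half-cells are Co²⁺/Co, so E°_cell = 0. The concentrated side is the cathode; the cell reaction moves Co²⁺ from high to low concentration with n = 2.
Q = [Co²⁺]_dilute/[Co²⁺]_conc = 0.1/0.82 = 0.122.
E = 0 − (0.0592/2) log Q = −(0.0592/2)(-0.914) = 0.0271 V.

0.027 V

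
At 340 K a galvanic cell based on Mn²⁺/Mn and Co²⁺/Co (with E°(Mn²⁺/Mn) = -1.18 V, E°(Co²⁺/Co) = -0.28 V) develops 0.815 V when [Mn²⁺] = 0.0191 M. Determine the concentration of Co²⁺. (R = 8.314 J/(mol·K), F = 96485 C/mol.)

5.8 × 10^-5 M

From the Nernst equation, ln Q = nF(E° − E)/RT = 2×96485×(0.90 − 0.815)/(8.314×340) = 5.803, so Q = 331.
With Q = [Mn²⁺]/[Co²⁺] and the known concentrations, [Co²⁺] in the denominator gives [Co²⁺] = 5.8 × 10^-5 M.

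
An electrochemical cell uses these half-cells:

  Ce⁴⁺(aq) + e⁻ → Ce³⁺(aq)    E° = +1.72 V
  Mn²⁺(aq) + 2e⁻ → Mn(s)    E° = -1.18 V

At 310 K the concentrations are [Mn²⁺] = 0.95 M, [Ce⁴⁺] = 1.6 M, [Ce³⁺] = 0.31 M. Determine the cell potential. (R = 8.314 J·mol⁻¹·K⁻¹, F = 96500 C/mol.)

The Ce⁴⁺/Ce³⁺ couple has the higher reduction potential and acts as the cathode, so E°_cell = +1.72 − (-1.18) = 2.90 V.
Balancing electrons gives n = 2; the reaction quotient is Q = [Mn²⁺]·[Ce³⁺]^2/[Ce⁴⁺]^2 = 0.0357.
E = E° − (RT/nF) ln Q = 2.90 − (8.314×310)/(2×96500) × (-3.334) = 2.900 + 0.045 = 2.945 V.

2.94 V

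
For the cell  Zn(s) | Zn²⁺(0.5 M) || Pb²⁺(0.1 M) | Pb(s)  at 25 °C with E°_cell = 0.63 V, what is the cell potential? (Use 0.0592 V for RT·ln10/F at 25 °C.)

0.609 V

Balancing electrons gives n = 2; the reaction quotient is Q = [Zn²⁺]/[Pb²⁺] = 5.00.
At 25 °C, E = E° − (0.0592/n) log Q = 0.63 − (0.0592/2)(0.699) = 0.630 − 0.021 = 0.609 V.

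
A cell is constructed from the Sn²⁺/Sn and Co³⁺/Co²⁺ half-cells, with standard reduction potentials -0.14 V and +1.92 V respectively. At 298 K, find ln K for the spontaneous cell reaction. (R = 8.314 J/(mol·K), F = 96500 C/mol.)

ln K = 160.5

E°_cell = +1.92 − (-0.14) = 2.06 V, with n = 2 electrons transferred.
At equilibrium E = 0, so the Nernst equation gives ln K = nFE°/RT = (2)(96500)(2.06)/((8.314)(298)) = 160.47.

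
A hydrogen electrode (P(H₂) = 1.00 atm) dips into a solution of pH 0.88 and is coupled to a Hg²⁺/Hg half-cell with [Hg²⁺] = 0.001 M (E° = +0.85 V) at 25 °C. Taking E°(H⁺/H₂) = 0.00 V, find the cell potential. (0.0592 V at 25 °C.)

0.81 V

The Hg²⁺/Hg couple is the cathode, so E°_cell = 0.85 V; n = 2.
[H⁺] = 10^(−0.88) = 0.13 M, and Q = [H⁺]^2 / ([Hg²⁺]·P(H₂)) = 17.4.
E = E° − (0.0592/2) log Q = 0.85 − (0.0592/2)(1.240) = 0.813 V.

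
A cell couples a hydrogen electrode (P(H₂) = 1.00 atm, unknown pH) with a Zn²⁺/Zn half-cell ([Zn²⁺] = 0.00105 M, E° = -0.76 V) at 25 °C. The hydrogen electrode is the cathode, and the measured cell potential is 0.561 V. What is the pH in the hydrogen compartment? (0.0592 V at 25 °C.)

pH = 4.85

E°_cell = 0.76 V and n = 2.
log Q = n(E° − E)/0.0592 = 2×(0.76 − 0.561)/0.0592 = 6.723.
With Q = [Zn²⁺]·P(H₂) / [H⁺]^2, solving for [H⁺] gives log[H⁺] = -4.851, so pH = 4.85.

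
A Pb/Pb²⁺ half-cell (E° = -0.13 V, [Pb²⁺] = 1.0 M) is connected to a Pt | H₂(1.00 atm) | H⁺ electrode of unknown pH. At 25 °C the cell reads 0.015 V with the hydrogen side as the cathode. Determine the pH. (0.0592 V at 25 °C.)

E°_cell = 0.13 V and n = 2.
log Q = n(E° − E)/0.0592 = 2×(0.13 − 0.015)/0.0592 = 3.885.
With Q = [Pb²⁺]·P(H₂) / [H⁺]^2, solving for [H⁺] gives log[H⁺] = -1.943, so pH = 1.94.

pH = 1.94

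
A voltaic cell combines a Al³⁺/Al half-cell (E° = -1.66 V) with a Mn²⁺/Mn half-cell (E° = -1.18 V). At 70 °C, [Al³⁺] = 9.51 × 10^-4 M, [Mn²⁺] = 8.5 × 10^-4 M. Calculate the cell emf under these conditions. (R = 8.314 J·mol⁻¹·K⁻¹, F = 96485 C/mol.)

0.444 V

The Mn²⁺/Mn couple has the higher reduction potential and acts as the cathode, so E°_cell = -1.18 − (-1.66) = 0.48 V.
Balancing electrons gives n = 6; the reaction quotient is Q = [Al³⁺]^2/[Mn²⁺]^3 = 1470.
E = E° − (RT/nF) ln Q = 0.48 − (8.314×343)/(6×96485) × (7.295) = 0.480 − 0.036 = 0.444 V.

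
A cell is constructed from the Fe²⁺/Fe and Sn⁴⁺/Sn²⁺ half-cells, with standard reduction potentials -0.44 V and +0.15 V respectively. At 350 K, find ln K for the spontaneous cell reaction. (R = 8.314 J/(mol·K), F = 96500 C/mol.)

E°_cell = +0.15 − (-0.44) = 0.59 V, with n = 2 electrons transferred.
At equilibrium E = 0, so the Nernst equation gives ln K = nFE°/RT = (2)(96500)(0.59)/((8.314)(350)) = 39.13.

ln K = 39.1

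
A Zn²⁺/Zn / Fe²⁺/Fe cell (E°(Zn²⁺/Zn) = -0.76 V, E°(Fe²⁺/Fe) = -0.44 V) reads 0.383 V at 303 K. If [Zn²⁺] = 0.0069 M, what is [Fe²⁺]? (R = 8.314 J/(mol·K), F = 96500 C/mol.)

0.86 M

From the Nernst equation, ln Q = nF(E° − E)/RT = 2×96500×(0.32 − 0.383)/(8.314×303) = -4.827, so Q = 0.00801.
With Q = [Zn²⁺]/[Fe²⁺] and the known concentrations, [Fe²⁺] in the denominator gives [Fe²⁺] = 0.86 M.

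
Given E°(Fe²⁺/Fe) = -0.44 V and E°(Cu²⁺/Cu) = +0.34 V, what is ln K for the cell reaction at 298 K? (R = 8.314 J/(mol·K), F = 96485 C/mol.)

E°_cell = +0.34 − (-0.44) = 0.78 V, with n = 2 electrons transferred.
At equilibrium E = 0, so the Nernst equation gives ln K = nFE°/RT = (2)(96485)(0.78)/((8.314)(298)) = 60.75.

ln K = 60.8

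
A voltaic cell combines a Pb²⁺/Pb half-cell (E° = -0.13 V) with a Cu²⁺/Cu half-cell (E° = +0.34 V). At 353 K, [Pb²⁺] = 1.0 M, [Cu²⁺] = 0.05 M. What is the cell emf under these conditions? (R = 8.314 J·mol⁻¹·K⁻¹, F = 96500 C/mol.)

The Cu²⁺/Cu couple has the higher reduction potential and acts as the cathode, so E°_cell = +0.34 − (-0.13) = 0.47 V.
Balancing electrons gives n = 2; the reaction quotient is Q = [Pb²⁺]/[Cu²⁺] = 20.0.
E = E° − (RT/nF) ln Q = 0.47 − (8.314×353)/(2×96500) × (2.996) = 0.470 − 0.046 = 0.424 V.

0.424 V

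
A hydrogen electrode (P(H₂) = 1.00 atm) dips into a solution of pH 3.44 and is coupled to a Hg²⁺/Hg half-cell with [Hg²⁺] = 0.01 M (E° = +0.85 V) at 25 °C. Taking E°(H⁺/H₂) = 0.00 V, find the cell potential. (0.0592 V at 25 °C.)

The Hg²⁺/Hg couple is the cathode, so E°_cell = 0.85 V; n = 2.
[H⁺] = 10^(−3.44) = 3.6 × 10^-4 M, and Q = [H⁺]^2 / ([Hg²⁺]·P(H₂)) = 1.32 × 10^-5.
E = E° − (0.0592/2) log Q = 0.85 − (0.0592/2)(-4.880) = 0.994 V.

0.99 V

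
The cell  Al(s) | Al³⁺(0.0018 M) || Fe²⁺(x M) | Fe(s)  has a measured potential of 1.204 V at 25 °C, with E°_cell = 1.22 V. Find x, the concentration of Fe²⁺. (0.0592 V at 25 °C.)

From the Nernst equation, log Q = n(E° − E)/0.0592 = 6(1.22 − 1.204)/0.0592 = 1.622, so Q = 41.8.
With Q = [Al³⁺]^2/[Fe²⁺]^3 and the known concentrations, [Fe²⁺]^3 in the denominator gives [Fe²⁺] = 0.0043 M.

0.0043 M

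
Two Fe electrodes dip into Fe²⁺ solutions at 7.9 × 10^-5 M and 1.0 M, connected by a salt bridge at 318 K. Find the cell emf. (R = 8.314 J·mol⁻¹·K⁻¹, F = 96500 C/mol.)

0.13 V

Both half-cells are Fe²⁺/Fe, so E°_cell = 0. The concentrated side is the cathode; the cell reaction moves Fe²⁺ from high to low concentration with n = 2.
Q = [Fe²⁺]_dilute/[Fe²⁺]_conc = 7.9 × 10^-5/1.0 = 7.9 × 10^-5.
E = 0 − (RT/nF) ln Q = −((8.314×318)/(2×96500))(-9.446) = 0.1294 V.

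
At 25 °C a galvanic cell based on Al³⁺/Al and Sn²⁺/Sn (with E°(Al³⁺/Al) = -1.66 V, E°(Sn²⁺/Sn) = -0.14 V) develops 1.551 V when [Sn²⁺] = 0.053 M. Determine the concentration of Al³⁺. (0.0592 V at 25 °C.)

3.3 × 10^-4 M

From the Nernst equation, log Q = n(E° − E)/0.0592 = 6(1.52 − 1.551)/0.0592 = -3.142, so Q = 7.21 × 10^-4.
With Q = [Al³⁺]^2/[Sn²⁺]^3 and the known concentrations, [Al³⁺]^2 in the numerator gives [Al³⁺] = 3.3 × 10^-4 M.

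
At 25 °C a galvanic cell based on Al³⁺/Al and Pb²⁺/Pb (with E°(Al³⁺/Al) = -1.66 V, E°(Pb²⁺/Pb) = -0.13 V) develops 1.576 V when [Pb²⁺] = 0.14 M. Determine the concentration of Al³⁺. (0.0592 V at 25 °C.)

2.4 × 10^-4 M

From the Nernst equation, log Q = n(E° − E)/0.0592 = 6(1.53 − 1.576)/0.0592 = -4.662, so Q = 2.18 × 10^-5.
With Q = [Al³⁺]^2/[Pb²⁺]^3 and the known concentrations, [Al³⁺]^2 in the numerator gives [Al³⁺] = 2.4 × 10^-4 M.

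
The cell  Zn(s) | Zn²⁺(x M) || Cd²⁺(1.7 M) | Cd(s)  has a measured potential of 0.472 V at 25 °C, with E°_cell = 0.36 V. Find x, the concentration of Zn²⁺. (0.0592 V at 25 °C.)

2.8 × 10^-4 M

From the Nernst equation, log Q = n(E° − E)/0.0592 = 2(0.36 − 0.472)/0.0592 = -3.784, so Q = 1.65 × 10^-4.
With Q = [Zn²⁺]/[Cd²⁺] and the known concentrations, [Zn²⁺] in the numerator gives [Zn²⁺] = 2.8 × 10^-4 M.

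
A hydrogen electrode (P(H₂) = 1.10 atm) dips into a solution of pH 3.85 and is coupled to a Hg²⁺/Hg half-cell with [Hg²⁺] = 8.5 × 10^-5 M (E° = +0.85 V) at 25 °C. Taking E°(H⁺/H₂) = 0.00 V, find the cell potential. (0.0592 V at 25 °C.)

The Hg²⁺/Hg couple is the cathode, so E°_cell = 0.85 V; n = 2.
[H⁺] = 10^(−3.85) = 1.4 × 10^-4 M, and Q = [H⁺]^2 / ([Hg²⁺]·P(H₂)) = 2.13 × 10^-4.
E = E° − (0.0592/2) log Q = 0.85 − (0.0592/2)(-3.671) = 0.959 V.

0.96 V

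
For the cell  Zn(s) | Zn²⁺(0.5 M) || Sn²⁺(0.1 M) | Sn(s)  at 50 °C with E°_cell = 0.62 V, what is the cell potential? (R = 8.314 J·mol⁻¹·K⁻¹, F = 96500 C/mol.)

Balancing electrons gives n = 2; the reaction quotient is Q = [Zn²⁺]/[Sn²⁺] = 5.00.
E = E° − (RT/nF) ln Q = 0.62 − (8.314×323)/(2×96500) × (1.609) = 0.620 − 0.022 = 0.598 V.

0.598 V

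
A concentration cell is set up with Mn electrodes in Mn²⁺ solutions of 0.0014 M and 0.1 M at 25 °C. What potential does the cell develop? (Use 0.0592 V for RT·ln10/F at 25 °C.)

Both half-cells are Mn²⁺/Mn, so E°_cell = 0. The concentrated side is the cathode; the cell reaction moves Mn²⁺ from high to low concentration with n = 2.
Q = [Mn²⁺]_dilute/[Mn²⁺]_conc = 0.0014/0.1 = 0.0140.
E = 0 − (0.0592/2) log Q = −(0.0592/2)(-1.854) = 0.0549 V.

0.055 V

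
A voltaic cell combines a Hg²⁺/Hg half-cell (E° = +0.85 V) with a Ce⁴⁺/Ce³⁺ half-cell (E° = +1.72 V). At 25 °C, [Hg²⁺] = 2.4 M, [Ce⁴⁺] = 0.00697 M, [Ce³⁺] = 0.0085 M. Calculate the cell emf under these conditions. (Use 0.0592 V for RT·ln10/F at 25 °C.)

The Ce⁴⁺/Ce³⁺ couple has the higher reduction potential and acts as the cathode, so E°_cell = +1.72 − (+0.85) = 0.87 V.
Balancing electrons gives n = 2; the reaction quotient is Q = [Hg²⁺]·[Ce³⁺]^2/[Ce⁴⁺]^2 = 3.57.
At 25 °C, E = E° − (0.0592/n) log Q = 0.87 − (0.0592/2)(0.553) = 0.870 − 0.016 = 0.854 V.

0.854 V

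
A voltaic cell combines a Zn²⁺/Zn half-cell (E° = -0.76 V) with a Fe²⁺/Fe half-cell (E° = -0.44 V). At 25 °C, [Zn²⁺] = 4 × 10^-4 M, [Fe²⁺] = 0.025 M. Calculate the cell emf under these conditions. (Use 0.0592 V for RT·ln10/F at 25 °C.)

0.373 V

The Fe²⁺/Fe couple has the higher reduction potential and acts as the cathode, so E°_cell = -0.44 − (-0.76) = 0.32 V.
Balancing electrons gives n = 2; the reaction quotient is Q = [Zn²⁺]/[Fe²⁺] = 0.0160.
At 25 °C, E = E° − (0.0592/n) log Q = 0.32 − (0.0592/2)(-1.796) = 0.320 + 0.053 = 0.373 V.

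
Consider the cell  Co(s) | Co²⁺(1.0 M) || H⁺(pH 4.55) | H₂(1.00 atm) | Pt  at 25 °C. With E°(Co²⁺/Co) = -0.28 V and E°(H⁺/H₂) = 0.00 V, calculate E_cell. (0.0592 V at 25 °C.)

0.011 V

The hydrogen couple is the cathode, so E°_cell = 0.28 V; n = 2.
[H⁺] = 10^(−4.55) = 2.8 × 10^-5 M, and Q = [Co²⁺]·P(H₂) / [H⁺]^2 = 1.26 × 10^9.
E = E° − (0.0592/2) log Q = 0.28 − (0.0592/2)(9.100) = 0.011 V.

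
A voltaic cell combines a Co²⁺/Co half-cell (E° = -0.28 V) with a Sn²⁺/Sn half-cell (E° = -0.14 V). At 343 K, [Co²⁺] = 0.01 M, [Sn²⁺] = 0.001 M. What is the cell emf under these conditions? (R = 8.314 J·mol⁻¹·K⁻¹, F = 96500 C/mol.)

The Sn²⁺/Sn couple has the higher reduction potential and acts as the cathode, so E°_cell = -0.14 − (-0.28) = 0.14 V.
Balancing electrons gives n = 2; the reaction quotient is Q = [Co²⁺]/[Sn²⁺] = 10.0.
E = E° − (RT/nF) ln Q = 0.14 − (8.314×343)/(2×96500) × (2.303) = 0.140 − 0.034 = 0.106 V.

0.106 V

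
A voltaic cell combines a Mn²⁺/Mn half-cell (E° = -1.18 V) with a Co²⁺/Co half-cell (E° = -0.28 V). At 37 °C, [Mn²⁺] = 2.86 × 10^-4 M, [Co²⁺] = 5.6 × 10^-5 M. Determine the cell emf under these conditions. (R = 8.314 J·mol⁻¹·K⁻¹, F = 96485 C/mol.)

The Co²⁺/Co couple has the higher reduction potential and acts as the cathode, so E°_cell = -0.28 − (-1.18) = 0.90 V.
Balancing electrons gives n = 2; the reaction quotient is Q = [Mn²⁺]/[Co²⁺] = 5.11.
E = E° − (RT/nF) ln Q = 0.90 − (8.314×310)/(2×96485) × (1.631) = 0.900 − 0.022 = 0.878 V.

0.878 V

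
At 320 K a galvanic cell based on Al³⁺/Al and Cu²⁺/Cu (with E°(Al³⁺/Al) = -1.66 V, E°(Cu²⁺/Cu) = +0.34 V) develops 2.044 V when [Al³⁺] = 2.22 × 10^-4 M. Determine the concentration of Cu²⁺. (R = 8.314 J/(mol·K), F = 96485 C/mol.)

From the Nernst equation, ln Q = nF(E° − E)/RT = 6×96485×(2.00 − 2.044)/(8.314×320) = -9.574, so Q = 6.95 × 10^-5.
With Q = [Al³⁺]^2/[Cu²⁺]^3 and the known concentrations, [Cu²⁺]^3 in the denominator gives [Cu²⁺] = 0.089 M.

0.089 M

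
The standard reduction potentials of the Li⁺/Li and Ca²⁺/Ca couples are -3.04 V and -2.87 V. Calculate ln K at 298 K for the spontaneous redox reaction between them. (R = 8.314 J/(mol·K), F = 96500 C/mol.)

ln K = 13.2

E°_cell = -2.87 − (-3.04) = 0.17 V, with n = 2 electrons transferred.
At equilibrium E = 0, so the Nernst equation gives ln K = nFE°/RT = (2)(96500)(0.17)/((8.314)(298)) = 13.24.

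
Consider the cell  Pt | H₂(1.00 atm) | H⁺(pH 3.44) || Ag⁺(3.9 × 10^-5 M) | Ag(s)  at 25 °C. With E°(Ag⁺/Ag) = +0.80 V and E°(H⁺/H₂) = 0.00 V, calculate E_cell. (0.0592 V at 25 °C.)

0.74 V

The Ag⁺/Ag couple is the cathode, so E°_cell = 0.80 V; n = 2.
[H⁺] = 10^(−3.44) = 3.6 × 10^-4 M, and Q = [H⁺]^2 / ([Ag⁺]^2·P(H₂)) = 86.7.
E = E° − (0.0592/2) log Q = 0.80 − (0.0592/2)(1.938) = 0.743 V.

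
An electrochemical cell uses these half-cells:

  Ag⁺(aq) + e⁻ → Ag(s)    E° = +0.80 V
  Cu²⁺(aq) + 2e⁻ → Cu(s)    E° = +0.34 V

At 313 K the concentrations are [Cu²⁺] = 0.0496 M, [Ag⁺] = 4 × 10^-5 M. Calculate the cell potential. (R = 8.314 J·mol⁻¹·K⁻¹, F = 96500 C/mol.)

The Ag⁺/Ag couple has the higher reduction potential and acts as the cathode, so E°_cell = +0.80 − (+0.34) = 0.46 V.
Balancing electrons gives n = 2; the reaction quotient is Q = [Cu²⁺]/[Ag⁺]^2 = 3.1 × 10^7.
E = E° − (RT/nF) ln Q = 0.46 − (8.314×313)/(2×96500) × (17.249) = 0.460 − 0.233 = 0.227 V.

0.227 V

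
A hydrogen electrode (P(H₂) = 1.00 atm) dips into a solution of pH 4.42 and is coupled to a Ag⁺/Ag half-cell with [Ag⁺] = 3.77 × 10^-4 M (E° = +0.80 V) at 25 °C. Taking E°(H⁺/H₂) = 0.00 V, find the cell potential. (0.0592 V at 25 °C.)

The Ag⁺/Ag couple is the cathode, so E°_cell = 0.80 V; n = 2.
[H⁺] = 10^(−4.42) = 3.8 × 10^-5 M, and Q = [H⁺]^2 / ([Ag⁺]^2·P(H₂)) = 0.0102.
E = E° − (0.0592/2) log Q = 0.80 − (0.0592/2)(-1.993) = 0.859 V.

0.86 V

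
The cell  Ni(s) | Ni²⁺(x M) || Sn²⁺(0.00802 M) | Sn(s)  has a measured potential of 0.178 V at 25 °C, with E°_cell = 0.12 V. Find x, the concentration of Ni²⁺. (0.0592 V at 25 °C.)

8.8 × 10^-5 M

From the Nernst equation, log Q = n(E° − E)/0.0592 = 2(0.12 − 0.178)/0.0592 = -1.959, so Q = 0.0110.
With Q = [Ni²⁺]/[Sn²⁺] and the known concentrations, [Ni²⁺] in the numerator gives [Ni²⁺] = 8.8 × 10^-5 M.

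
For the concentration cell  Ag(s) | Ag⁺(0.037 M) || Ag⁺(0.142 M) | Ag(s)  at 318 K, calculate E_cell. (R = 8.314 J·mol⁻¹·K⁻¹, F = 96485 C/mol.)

0.037 V

Both half-cells are Ag⁺/Ag, so E°_cell = 0. The concentrated side is the cathode; the cell reaction moves Ag⁺ from high to low concentration with n = 1.
Q = [Ag⁺]_dilute/[Ag⁺]_conc = 0.037/0.142 = 0.261.
E = 0 − (RT/nF) ln Q = −((8.314×318)/(1×96485))(-1.345) = 0.0369 V.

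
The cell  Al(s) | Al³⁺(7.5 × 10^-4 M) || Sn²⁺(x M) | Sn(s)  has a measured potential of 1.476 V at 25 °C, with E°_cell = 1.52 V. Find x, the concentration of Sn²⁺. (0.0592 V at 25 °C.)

From the Nernst equation, log Q = n(E° − E)/0.0592 = 6(1.52 − 1.476)/0.0592 = 4.459, so Q = 2.88 × 10^4.
With Q = [Al³⁺]^2/[Sn²⁺]^3 and the known concentrations, [Sn²⁺]^3 in the denominator gives [Sn²⁺] = 2.7 × 10^-4 M.

2.7 × 10^-4 M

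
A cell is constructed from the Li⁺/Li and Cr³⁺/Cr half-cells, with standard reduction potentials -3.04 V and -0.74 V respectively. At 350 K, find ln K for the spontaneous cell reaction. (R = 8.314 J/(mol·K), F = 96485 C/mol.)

ln K = 228.8

E°_cell = -0.74 − (-3.04) = 2.30 V, with n = 3 electrons transferred.
At equilibrium E = 0, so the Nernst equation gives ln K = nFE°/RT = (3)(96485)(2.30)/((8.314)(350)) = 228.79.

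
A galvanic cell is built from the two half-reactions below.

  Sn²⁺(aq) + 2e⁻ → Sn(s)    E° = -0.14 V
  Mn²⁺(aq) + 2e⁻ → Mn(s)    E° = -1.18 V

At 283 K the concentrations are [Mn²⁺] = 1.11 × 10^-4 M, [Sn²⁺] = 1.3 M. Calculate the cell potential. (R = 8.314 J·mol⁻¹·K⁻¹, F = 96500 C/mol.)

1.15 V

The Sn²⁺/Sn couple has the higher reduction potential and acts as the cathode, so E°_cell = -0.14 − (-1.18) = 1.04 V.
Balancing electrons gives n = 2; the reaction quotient is Q = [Mn²⁺]/[Sn²⁺] = 8.54 × 10^-5.
E = E° − (RT/nF) ln Q = 1.04 − (8.314×283)/(2×96500) × (-9.368) = 1.040 + 0.114 = 1.154 V.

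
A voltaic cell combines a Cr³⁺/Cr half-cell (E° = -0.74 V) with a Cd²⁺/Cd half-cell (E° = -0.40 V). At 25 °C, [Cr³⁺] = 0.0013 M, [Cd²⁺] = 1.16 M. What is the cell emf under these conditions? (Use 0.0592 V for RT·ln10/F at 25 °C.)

The Cd²⁺/Cd couple has the higher reduction potential and acts as the cathode, so E°_cell = -0.40 − (-0.74) = 0.34 V.
Balancing electrons gives n = 6; the reaction quotient is Q = [Cr³⁺]^2/[Cd²⁺]^3 = 1.08 × 10^-6.
At 25 °C, E = E° − (0.0592/n) log Q = 0.34 − (0.0592/6)(-5.965) = 0.340 + 0.059 = 0.399 V.

0.399 V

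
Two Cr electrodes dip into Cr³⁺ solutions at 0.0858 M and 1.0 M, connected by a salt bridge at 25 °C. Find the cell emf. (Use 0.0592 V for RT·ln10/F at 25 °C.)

Both half-cells are Cr³⁺/Cr, so E°_cell = 0. The concentrated side is the cathode; the cell reaction moves Cr³⁺ from high to low concentration with n = 3.
Q = [Cr³⁺]_dilute/[Cr³⁺]_conc = 0.0858/1.0 = 0.0858.
E = 0 − (0.0592/3) log Q = −(0.0592/3)(-1.067) = 0.0211 V.

0.021 V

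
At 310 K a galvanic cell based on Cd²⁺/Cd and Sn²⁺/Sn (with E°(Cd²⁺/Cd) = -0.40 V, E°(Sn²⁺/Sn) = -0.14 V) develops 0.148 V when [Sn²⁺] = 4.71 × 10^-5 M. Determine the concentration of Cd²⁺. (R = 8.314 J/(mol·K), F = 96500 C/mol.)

0.21 M

From the Nernst equation, ln Q = nF(E° − E)/RT = 2×96500×(0.26 − 0.148)/(8.314×310) = 8.387, so Q = 4390.
With Q = [Cd²⁺]/[Sn²⁺] and the known concentrations, [Cd²⁺] in the numerator gives [Cd²⁺] = 0.21 M.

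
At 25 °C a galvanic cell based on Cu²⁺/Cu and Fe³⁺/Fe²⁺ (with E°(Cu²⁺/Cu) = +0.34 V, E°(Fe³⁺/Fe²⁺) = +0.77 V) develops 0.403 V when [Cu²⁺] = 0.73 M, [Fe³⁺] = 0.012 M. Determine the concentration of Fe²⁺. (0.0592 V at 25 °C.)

0.04 M

From the Nernst equation, log Q = n(E° − E)/0.0592 = 2(0.43 − 0.403)/0.0592 = 0.912, so Q = 8.17.
With Q = [Cu²⁺]·[Fe²⁺]^2/[Fe³⁺]^2 and the known concentrations, [Fe²⁺]^2 in the numerator gives [Fe²⁺] = 0.04 M.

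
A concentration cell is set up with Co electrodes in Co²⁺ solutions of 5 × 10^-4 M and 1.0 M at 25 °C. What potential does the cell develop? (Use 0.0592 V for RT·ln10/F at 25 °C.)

0.098 V

Both half-cells are Co²⁺/Co, so E°_cell = 0. The concentrated side is the cathode; the cell reaction moves Co²⁺ from high to low concentration with n = 2.
Q = [Co²⁺]_dilute/[Co²⁺]_conc = 5 × 10^-4/1.0 = 5 × 10^-4.
E = 0 − (0.0592/2) log Q = −(0.0592/2)(-3.301) = 0.0977 V.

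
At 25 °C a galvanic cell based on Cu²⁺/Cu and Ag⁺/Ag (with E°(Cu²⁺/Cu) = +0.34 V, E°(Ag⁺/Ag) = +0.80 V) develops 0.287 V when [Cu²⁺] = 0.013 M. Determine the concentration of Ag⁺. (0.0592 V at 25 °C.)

1.4 × 10^-4 M

From the Nernst equation, log Q = n(E° − E)/0.0592 = 2(0.46 − 0.287)/0.0592 = 5.845, so Q = 6.99 × 10^5.
With Q = [Cu²⁺]/[Ag⁺]^2 and the known concentrations, [Ag⁺]^2 in the denominator gives [Ag⁺] = 1.4 × 10^-4 M.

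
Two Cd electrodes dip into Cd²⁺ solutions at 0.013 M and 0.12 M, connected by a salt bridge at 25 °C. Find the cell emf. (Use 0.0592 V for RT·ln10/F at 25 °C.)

0.029 V

Both half-cells are Cd²⁺/Cd, so E°_cell = 0. The concentrated side is the cathode; the cell reaction moves Cd²⁺ from high to low concentration with n = 2.
Q = [Cd²⁺]_dilute/[Cd²⁺]_conc = 0.013/0.12 = 0.108.
E = 0 − (0.0592/2) log Q = −(0.0592/2)(-0.965) = 0.0286 V.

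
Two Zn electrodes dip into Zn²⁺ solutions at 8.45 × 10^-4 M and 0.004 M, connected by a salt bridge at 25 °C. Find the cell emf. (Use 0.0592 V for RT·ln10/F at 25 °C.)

0.020 V

Both half-cells are Zn²⁺/Zn, so E°_cell = 0. The concentrated side is the cathode; the cell reaction moves Zn²⁺ from high to low concentration with n = 2.
Q = [Zn²⁺]_dilute/[Zn²⁺]_conc = 8.45 × 10^-4/0.004 = 0.211.
E = 0 − (0.0592/2) log Q = −(0.0592/2)(-0.675) = 0.0200 V.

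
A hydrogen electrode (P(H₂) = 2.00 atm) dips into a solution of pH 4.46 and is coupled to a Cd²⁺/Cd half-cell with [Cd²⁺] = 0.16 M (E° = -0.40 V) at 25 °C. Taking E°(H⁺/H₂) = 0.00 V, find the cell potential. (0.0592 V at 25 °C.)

0.15 V

The hydrogen couple is the cathode, so E°_cell = 0.40 V; n = 2.
[H⁺] = 10^(−4.46) = 3.5 × 10^-5 M, and Q = [Cd²⁺]·P(H₂) / [H⁺]^2 = 2.66 × 10^8.
E = E° − (0.0592/2) log Q = 0.40 − (0.0592/2)(8.425) = 0.151 V.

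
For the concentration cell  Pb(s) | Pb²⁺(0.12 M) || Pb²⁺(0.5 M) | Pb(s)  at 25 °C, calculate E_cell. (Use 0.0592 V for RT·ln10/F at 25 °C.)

0.018 V

Both half-cells are Pb²⁺/Pb, so E°_cell = 0. The concentrated side is the cathode; the cell reaction moves Pb²⁺ from high to low concentration with n = 2.
Q = [Pb²⁺]_dilute/[Pb²⁺]_conc = 0.12/0.5 = 0.240.
E = 0 − (0.0592/2) log Q = −(0.0592/2)(-0.620) = 0.0184 V.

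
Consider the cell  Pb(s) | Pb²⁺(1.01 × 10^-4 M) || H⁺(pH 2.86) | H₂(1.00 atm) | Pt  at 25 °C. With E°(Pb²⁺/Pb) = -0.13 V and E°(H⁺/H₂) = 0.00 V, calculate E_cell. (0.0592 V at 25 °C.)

The hydrogen couple is the cathode, so E°_cell = 0.13 V; n = 2.
[H⁺] = 10^(−2.86) = 0.0014 M, and Q = [Pb²⁺]·P(H₂) / [H⁺]^2 = 53.0.
E = E° − (0.0592/2) log Q = 0.13 − (0.0592/2)(1.724) = 0.079 V.

0.079 V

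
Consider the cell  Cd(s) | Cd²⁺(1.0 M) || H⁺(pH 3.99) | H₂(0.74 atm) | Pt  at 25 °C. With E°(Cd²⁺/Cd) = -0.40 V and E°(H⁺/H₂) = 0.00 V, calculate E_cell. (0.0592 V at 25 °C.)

0.17 V

The hydrogen couple is the cathode, so E°_cell = 0.40 V; n = 2.
[H⁺] = 10^(−3.99) = 1 × 10^-4 M, and Q = [Cd²⁺]·P(H₂) / [H⁺]^2 = 7.07 × 10^7.
E = E° − (0.0592/2) log Q = 0.40 − (0.0592/2)(7.849) = 0.168 V.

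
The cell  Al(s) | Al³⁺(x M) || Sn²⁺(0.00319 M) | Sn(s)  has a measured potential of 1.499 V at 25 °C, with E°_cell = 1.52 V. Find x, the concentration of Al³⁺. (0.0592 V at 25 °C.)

0.0021 M

From the Nernst equation, log Q = n(E° − E)/0.0592 = 6(1.52 − 1.499)/0.0592 = 2.128, so Q = 134.
With Q = [Al³⁺]^2/[Sn²⁺]^3 and the known concentrations, [Al³⁺]^2 in the numerator gives [Al³⁺] = 0.0021 M.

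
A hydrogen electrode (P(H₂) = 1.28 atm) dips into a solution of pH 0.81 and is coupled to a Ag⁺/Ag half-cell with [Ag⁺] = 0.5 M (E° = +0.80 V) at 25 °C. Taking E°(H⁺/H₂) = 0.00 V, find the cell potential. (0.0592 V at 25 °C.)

0.83 V

The Ag⁺/Ag couple is the cathode, so E°_cell = 0.80 V; n = 2.
[H⁺] = 10^(−0.81) = 0.15 M, and Q = [H⁺]^2 / ([Ag⁺]^2·P(H₂)) = 0.0750.
E = E° − (0.0592/2) log Q = 0.80 − (0.0592/2)(-1.125) = 0.833 V.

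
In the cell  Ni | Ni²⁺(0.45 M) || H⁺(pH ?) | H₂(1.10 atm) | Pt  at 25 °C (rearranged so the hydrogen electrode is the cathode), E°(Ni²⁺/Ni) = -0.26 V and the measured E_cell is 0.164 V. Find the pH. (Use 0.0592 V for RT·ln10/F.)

E°_cell = 0.26 V and n = 2.
log Q = n(E° − E)/0.0592 = 2×(0.26 − 0.164)/0.0592 = 3.243.
With Q = [Ni²⁺]·P(H₂) / [H⁺]^2, solving for [H⁺] gives log[H⁺] = -1.774, so pH = 1.77.

pH = 1.77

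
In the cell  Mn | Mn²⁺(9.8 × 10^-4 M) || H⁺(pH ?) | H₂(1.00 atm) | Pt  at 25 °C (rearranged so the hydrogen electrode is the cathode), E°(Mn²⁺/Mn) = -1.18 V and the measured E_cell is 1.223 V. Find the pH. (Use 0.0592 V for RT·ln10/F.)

E°_cell = 1.18 V and n = 2.
log Q = n(E° − E)/0.0592 = 2×(1.18 − 1.223)/0.0592 = -1.453.
With Q = [Mn²⁺]·P(H₂) / [H⁺]^2, solving for [H⁺] gives log[H⁺] = -0.778, so pH = 0.78.

pH = 0.78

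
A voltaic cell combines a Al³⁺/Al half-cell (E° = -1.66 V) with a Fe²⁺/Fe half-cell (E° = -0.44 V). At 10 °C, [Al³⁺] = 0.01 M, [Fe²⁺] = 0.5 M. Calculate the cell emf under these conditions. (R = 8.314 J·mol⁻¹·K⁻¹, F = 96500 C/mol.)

The Fe²⁺/Fe couple has the higher reduction potential and acts as the cathode, so E°_cell = -0.44 − (-1.66) = 1.22 V.
Balancing electrons gives n = 6; the reaction quotient is Q = [Al³⁺]^2/[Fe²⁺]^3 = 8 × 10^-4.
E = E° − (RT/nF) ln Q = 1.22 − (8.314×283)/(6×96500) × (-7.131) = 1.220 + 0.029 = 1.249 V.

1.25 V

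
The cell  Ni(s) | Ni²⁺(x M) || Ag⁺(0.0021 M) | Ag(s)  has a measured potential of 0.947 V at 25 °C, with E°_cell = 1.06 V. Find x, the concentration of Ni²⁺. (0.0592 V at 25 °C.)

0.029 M

From the Nernst equation, log Q = n(E° − E)/0.0592 = 2(1.06 − 0.947)/0.0592 = 3.818, so Q = 6570.
With Q = [Ni²⁺]/[Ag⁺]^2 and the known concentrations, [Ni²⁺] in the numerator gives [Ni²⁺] = 0.029 M.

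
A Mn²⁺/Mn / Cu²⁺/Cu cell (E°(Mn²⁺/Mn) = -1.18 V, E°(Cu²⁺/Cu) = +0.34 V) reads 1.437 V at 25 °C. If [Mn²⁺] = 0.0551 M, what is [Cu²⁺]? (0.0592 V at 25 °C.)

From the Nernst equation, log Q = n(E° − E)/0.0592 = 2(1.52 − 1.437)/0.0592 = 2.804, so Q = 637.
With Q = [Mn²⁺]/[Cu²⁺] and the known concentrations, [Cu²⁺] in the denominator gives [Cu²⁺] = 8.7 × 10^-5 M.

8.7 × 10^-5 M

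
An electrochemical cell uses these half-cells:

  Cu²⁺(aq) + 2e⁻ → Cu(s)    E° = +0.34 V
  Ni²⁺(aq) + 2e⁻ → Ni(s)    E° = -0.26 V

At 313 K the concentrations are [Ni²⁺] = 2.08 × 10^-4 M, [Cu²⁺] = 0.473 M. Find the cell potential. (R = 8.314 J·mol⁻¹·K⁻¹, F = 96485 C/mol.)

0.704 V

The Cu²⁺/Cu couple has the higher reduction potential and acts as the cathode, so E°_cell = +0.34 − (-0.26) = 0.60 V.
Balancing electrons gives n = 2; the reaction quotient is Q = [Ni²⁺]/[Cu²⁺] = 4.4 × 10^-4.
E = E° − (RT/nF) ln Q = 0.60 − (8.314×313)/(2×96485) × (-7.729) = 0.600 + 0.104 = 0.704 V.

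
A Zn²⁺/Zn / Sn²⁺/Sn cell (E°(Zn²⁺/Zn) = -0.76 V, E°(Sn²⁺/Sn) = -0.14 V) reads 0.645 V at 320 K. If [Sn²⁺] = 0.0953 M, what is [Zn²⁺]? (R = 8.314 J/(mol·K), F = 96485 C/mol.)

0.016 M

From the Nernst equation, ln Q = nF(E° − E)/RT = 2×96485×(0.62 − 0.645)/(8.314×320) = -1.813, so Q = 0.163.
With Q = [Zn²⁺]/[Sn²⁺] and the known concentrations, [Zn²⁺] in the numerator gives [Zn²⁺] = 0.016 M.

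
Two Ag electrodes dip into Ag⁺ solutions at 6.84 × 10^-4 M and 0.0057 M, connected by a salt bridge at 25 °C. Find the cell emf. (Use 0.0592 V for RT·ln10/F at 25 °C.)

0.055 V

Both half-cells are Ag⁺/Ag, so E°_cell = 0. The concentrated side is the cathode; the cell reaction moves Ag⁺ from high to low concentration with n = 1.
Q = [Ag⁺]_dilute/[Ag⁺]_conc = 6.84 × 10^-4/0.0057 = 0.120.
E = 0 − (0.0592/1) log Q = −(0.0592/1)(-0.921) = 0.0545 V.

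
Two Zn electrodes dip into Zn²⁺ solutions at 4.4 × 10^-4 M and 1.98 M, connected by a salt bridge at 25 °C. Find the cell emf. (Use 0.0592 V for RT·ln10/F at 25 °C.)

Both half-cells are Zn²⁺/Zn, so E°_cell = 0. The concentrated side is the cathode; the cell reaction moves Zn²⁺ from high to low concentration with n = 2.
Q = [Zn²⁺]_dilute/[Zn²⁺]_conc = 4.4 × 10^-4/1.98 = 2.22 × 10^-4.
E = 0 − (0.0592/2) log Q = −(0.0592/2)(-3.653) = 0.1081 V.

0.11 V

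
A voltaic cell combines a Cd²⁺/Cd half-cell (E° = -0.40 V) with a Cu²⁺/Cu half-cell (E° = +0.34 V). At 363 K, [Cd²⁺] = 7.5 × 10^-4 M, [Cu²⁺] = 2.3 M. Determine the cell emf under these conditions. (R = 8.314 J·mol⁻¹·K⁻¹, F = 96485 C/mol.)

0.866 V

The Cu²⁺/Cu couple has the higher reduction potential and acts as the cathode, so E°_cell = +0.34 − (-0.40) = 0.74 V.
Balancing electrons gives n = 2; the reaction quotient is Q = [Cd²⁺]/[Cu²⁺] = 3.26 × 10^-4.
E = E° − (RT/nF) ln Q = 0.74 − (8.314×363)/(2×96485) × (-8.028) = 0.740 + 0.126 = 0.866 V.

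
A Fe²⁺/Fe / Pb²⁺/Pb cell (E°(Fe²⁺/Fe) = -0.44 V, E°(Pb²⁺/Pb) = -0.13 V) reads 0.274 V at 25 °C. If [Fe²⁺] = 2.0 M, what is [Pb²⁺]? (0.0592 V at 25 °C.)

From the Nernst equation, log Q = n(E° − E)/0.0592 = 2(0.31 − 0.274)/0.0592 = 1.216, so Q = 16.5.
With Q = [Fe²⁺]/[Pb²⁺] and the known concentrations, [Pb²⁺] in the denominator gives [Pb²⁺] = 0.12 M.

0.12 M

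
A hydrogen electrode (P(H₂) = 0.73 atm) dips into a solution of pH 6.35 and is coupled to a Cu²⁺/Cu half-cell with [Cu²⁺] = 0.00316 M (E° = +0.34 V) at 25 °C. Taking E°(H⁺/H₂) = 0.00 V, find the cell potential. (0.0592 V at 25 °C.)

0.64 V

The Cu²⁺/Cu couple is the cathode, so E°_cell = 0.34 V; n = 2.
[H⁺] = 10^(−6.35) = 4.5 × 10^-7 M, and Q = [H⁺]^2 / ([Cu²⁺]·P(H₂)) = 8.65 × 10^-11.
E = E° − (0.0592/2) log Q = 0.34 − (0.0592/2)(-10.063) = 0.638 V.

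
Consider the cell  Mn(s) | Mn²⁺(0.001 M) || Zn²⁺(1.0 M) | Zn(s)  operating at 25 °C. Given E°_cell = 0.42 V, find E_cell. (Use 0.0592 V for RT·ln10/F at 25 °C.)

0.509 V

Balancing electrons gives n = 2; the reaction quotient is Q = [Mn²⁺]/[Zn²⁺] = 0.00100.
At 25 °C, E = E° − (0.0592/n) log Q = 0.42 − (0.0592/2)(-3.000) = 0.420 + 0.089 = 0.509 V.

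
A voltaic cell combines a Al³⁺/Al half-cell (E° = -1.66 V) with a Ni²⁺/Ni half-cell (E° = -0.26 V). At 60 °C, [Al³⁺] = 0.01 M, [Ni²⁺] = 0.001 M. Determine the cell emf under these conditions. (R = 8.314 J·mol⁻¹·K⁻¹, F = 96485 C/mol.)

The Ni²⁺/Ni couple has the higher reduction potential and acts as the cathode, so E°_cell = -0.26 − (-1.66) = 1.40 V.
Balancing electrons gives n = 6; the reaction quotient is Q = [Al³⁺]^2/[Ni²⁺]^3 = 1 × 10^5.
E = E° − (RT/nF) ln Q = 1.40 − (8.314×333)/(6×96485) × (11.513) = 1.400 − 0.055 = 1.345 V.

1.34 V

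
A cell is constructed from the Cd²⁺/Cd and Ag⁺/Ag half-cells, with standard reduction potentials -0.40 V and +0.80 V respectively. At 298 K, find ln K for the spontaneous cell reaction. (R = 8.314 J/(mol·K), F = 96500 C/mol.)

ln K = 93.5

E°_cell = +0.80 − (-0.40) = 1.20 V, with n = 2 electrons transferred.
At equilibrium E = 0, so the Nernst equation gives ln K = nFE°/RT = (2)(96500)(1.20)/((8.314)(298)) = 93.48.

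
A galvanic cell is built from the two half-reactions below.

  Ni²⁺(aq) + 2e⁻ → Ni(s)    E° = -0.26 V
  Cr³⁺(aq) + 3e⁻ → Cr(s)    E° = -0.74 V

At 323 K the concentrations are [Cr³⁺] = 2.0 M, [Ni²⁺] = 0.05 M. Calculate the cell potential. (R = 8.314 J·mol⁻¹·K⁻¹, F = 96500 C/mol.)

0.432 V

The Ni²⁺/Ni couple has the higher reduction potential and acts as the cathode, so E°_cell = -0.26 − (-0.74) = 0.48 V.
Balancing electrons gives n = 6; the reaction quotient is Q = [Cr³⁺]^2/[Ni²⁺]^3 = 3.2 × 10^4.
E = E° − (RT/nF) ln Q = 0.48 − (8.314×323)/(6×96500) × (10.373) = 0.480 − 0.048 = 0.432 V.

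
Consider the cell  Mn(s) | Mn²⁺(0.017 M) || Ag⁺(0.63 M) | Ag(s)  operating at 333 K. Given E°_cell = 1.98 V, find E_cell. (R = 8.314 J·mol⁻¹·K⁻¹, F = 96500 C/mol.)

Balancing electrons gives n = 2; the reaction quotient is Q = [Mn²⁺]/[Ag⁺]^2 = 0.0428.
E = E° − (RT/nF) ln Q = 1.98 − (8.314×333)/(2×96500) × (-3.150) = 1.980 + 0.045 = 2.025 V.

2.03 V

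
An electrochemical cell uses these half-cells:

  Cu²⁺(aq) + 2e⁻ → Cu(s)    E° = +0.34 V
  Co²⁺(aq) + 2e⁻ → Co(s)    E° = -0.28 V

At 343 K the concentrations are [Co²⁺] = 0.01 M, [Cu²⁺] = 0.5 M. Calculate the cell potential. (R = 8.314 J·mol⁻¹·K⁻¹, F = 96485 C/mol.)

The Cu²⁺/Cu couple has the higher reduction potential and acts as the cathode, so E°_cell = +0.34 − (-0.28) = 0.62 V.
Balancing electrons gives n = 2; the reaction quotient is Q = [Co²⁺]/[Cu²⁺] = 0.0200.
E = E° − (RT/nF) ln Q = 0.62 − (8.314×343)/(2×96485) × (-3.912) = 0.620 + 0.058 = 0.678 V.

0.678 V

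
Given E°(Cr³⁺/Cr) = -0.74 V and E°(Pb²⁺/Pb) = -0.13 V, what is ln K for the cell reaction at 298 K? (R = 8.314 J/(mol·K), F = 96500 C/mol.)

E°_cell = -0.13 − (-0.74) = 0.61 V, with n = 6 electrons transferred.
At equilibrium E = 0, so the Nernst equation gives ln K = nFE°/RT = (6)(96500)(0.61)/((8.314)(298)) = 142.55.

ln K = 142.6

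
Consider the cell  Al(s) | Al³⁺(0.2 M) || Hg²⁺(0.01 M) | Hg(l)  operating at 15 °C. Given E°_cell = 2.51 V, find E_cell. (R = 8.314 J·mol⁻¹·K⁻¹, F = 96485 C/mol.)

Balancing electrons gives n = 6; the reaction quotient is Q = [Al³⁺]^2/[Hg²⁺]^3 = 4 × 10^4.
E = E° − (RT/nF) ln Q = 2.51 − (8.314×288)/(6×96485) × (10.597) = 2.510 − 0.044 = 2.466 V.

2.47 V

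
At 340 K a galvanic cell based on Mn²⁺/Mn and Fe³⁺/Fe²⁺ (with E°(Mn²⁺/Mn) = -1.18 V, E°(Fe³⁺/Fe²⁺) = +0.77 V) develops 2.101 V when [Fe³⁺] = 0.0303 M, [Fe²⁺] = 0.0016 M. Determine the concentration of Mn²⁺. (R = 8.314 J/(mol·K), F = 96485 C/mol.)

From the Nernst equation, ln Q = nF(E° − E)/RT = 2×96485×(1.95 − 2.101)/(8.314×340) = -10.308, so Q = 3.34 × 10^-5.
With Q = [Mn²⁺]·[Fe²⁺]^2/[Fe³⁺]^2 and the known concentrations, [Mn²⁺] in the numerator gives [Mn²⁺] = 0.012 M.

0.012 M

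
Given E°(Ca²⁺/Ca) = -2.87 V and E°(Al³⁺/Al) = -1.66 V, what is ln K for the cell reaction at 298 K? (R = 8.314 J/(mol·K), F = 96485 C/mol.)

E°_cell = -1.66 − (-2.87) = 1.21 V, with n = 6 electrons transferred.
At equilibrium E = 0, so the Nernst equation gives ln K = nFE°/RT = (6)(96485)(1.21)/((8.314)(298)) = 282.73.

ln K = 282.7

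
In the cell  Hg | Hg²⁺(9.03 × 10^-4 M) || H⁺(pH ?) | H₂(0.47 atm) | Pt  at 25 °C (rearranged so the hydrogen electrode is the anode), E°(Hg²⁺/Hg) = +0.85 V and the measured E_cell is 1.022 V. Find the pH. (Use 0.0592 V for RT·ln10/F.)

pH = 4.59

E°_cell = 0.85 V and n = 2.
log Q = n(E° − E)/0.0592 = 2×(0.85 − 1.022)/0.0592 = -5.811.
With Q = [H⁺]^2 / ([Hg²⁺]·P(H₂)), solving for [H⁺] gives log[H⁺] = -4.592, so pH = 4.59.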